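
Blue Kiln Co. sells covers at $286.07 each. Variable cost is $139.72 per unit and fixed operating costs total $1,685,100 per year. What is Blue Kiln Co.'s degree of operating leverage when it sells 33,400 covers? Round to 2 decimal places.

At 33,400 units, contribution = 33,400 × $146.35 = $4,888,090.00.
Subtracting fixed costs: EBIT = $4,888,090.00 − $1,685,100 = $3,202,990.00.
Degree of operating leverage = $4,888,090.00 / $3,202,990.00 = 1.5261.

1.53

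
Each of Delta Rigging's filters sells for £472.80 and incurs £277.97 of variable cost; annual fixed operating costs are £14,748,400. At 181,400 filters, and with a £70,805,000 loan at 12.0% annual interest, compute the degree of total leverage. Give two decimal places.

Contribution at this volume is 181,400 × £194.83 = £35,342,162.00.
Operating income = contribution − fixed costs = £35,342,162.00 − £14,748,400 = £20,593,762.00. Interest = £8,496,600.00, so EBIT − I = £12,097,162.00.
Degree of total leverage = total CM / (EBIT − interest) = £35,342,162.00 / £12,097,162.00 = 2.9215.

2.92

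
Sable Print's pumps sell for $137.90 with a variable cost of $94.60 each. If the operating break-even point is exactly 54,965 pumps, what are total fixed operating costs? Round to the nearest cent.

Contribution margin per unit = $137.90 − $94.60 = $43.30.
Fixed costs = break-even units × CM = 54,965 × $43.30 = $2,379,984.50.

$2,379,984.50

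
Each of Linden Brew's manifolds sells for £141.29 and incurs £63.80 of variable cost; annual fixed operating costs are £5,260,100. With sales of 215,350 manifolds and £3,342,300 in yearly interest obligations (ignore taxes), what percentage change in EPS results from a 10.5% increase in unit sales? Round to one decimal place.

Total contribution margin = 215,350 × £77.49 = £16,687,471.50.
Operating income = contribution − fixed costs = £16,687,471.50 − £5,260,100 = £11,427,371.50.
Interest = £3,342,300.00, so EBIT − I = £8,085,071.50.
Degree of combined leverage = contribution ÷ (EBIT − I) = £16,687,471.50 ÷ £8,085,071.50 = 2.0640.
EPS therefore changes by 2.0640 × (+10.5%) = +21.7%.

+21.7%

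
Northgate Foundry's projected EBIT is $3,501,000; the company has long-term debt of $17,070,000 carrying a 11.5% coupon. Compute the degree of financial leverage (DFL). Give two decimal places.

2.28

Interest = $1,963,050.00.
Degree of financial leverage = EBIT / (EBIT − interest) = $3,501,000 / $1,537,950.00 = 2.2764.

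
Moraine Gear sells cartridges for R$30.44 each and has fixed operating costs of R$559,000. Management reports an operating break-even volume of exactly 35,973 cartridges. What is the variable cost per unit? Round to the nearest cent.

Contribution per unit must be FC / Q = R$559,000 / 35,973 = R$15.5394.
Variable cost per unit = R$30.44 − R$15.5394 = R$14.90.

R$14.90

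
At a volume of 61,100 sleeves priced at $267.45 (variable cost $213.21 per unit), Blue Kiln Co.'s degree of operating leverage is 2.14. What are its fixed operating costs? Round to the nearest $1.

Contribution at this volume is 61,100 × $54.24 = $3,314,064.00.
Since DOL = CM ÷ EBIT, EBIT = $3,314,064.00 ÷ 2.14 = $1,548,628.04.
Fixed costs = CM − EBIT = $3,314,064.00 − $1,548,628.04 = $1,765,436.

$1,765,436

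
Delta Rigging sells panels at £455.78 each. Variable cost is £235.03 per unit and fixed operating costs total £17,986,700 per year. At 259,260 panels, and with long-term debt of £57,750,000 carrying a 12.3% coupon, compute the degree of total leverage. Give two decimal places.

1.78

Contribution at this volume is 259,260 × £220.75 = £57,231,645.00.
EBIT = £57,231,645.00 − £17,986,700 = £39,244,945.00. Interest = £7,103,250.00, so EBIT − I = £32,141,695.00.
Degree of total leverage = total CM / (EBIT − interest) = £57,231,645.00 / £32,141,695.00 = 1.7806.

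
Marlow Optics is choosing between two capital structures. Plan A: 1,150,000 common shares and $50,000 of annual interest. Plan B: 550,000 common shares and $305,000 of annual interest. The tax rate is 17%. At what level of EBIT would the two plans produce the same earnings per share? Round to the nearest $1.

$538,750

At indifference, (EBIT − 50,000)(1 − t)/1,150,000 = (EBIT − 305,000)(1 − t)/550,000.
The (1 − t) factor cancels: (EBIT − 50,000) × 550,000 = (EBIT − 305,000) × 1,150,000.
EBIT × (1,150,000 − 550,000) = 305,000 × 1,150,000 − 50,000 × 550,000 = 323,250,000,000, so EBIT = 323,250,000,000 ÷ 600,000 = 538,750.00.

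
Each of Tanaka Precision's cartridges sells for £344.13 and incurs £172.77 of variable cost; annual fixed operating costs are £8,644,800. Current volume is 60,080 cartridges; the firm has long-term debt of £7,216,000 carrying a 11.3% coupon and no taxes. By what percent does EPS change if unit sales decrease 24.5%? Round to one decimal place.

Total contribution margin = 60,080 × £171.36 = £10,295,308.80.
EBIT = £10,295,308.80 − £8,644,800 = £1,650,508.80.
Interest = £815,408.00, so EBIT − I = £835,100.80.
Degree of combined leverage = contribution ÷ (EBIT − I) = £10,295,308.80 ÷ £835,100.80 = 12.3282.
%ΔEPS = DCL × %ΔSales = 12.3282 × -24.5% = -302.0%.

-302.0%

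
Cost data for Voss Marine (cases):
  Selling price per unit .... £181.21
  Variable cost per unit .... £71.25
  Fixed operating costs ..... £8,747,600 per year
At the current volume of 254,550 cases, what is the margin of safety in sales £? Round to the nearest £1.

Each unit contributes £181.21 − £71.25 = £109.96. Break-even units = £8,747,600 ÷ £109.96 = 79,552.56; break-even revenue = 79,552.56 × £181.21 = £14,415,720.23.
Actual sales revenue = 254,550 × £181.21 = £46,127,005.50.
Margin of safety = £46,127,005.50 − £14,415,720.23 = £31,711,285.

£31,711,285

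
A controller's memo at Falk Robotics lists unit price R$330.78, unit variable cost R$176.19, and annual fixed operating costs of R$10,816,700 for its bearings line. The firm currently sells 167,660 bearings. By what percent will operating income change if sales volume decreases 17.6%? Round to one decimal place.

-30.2%

Total contribution margin = 167,660 × R$154.59 = R$25,918,559.40.
EBIT = R$25,918,559.40 − R$10,816,700 = R$15,101,859.40.
Degree of operating leverage = R$25,918,559.40 / R$15,101,859.40 = 1.7162.
So EBIT moves 1.7162 × (-17.6%) = -30.2%.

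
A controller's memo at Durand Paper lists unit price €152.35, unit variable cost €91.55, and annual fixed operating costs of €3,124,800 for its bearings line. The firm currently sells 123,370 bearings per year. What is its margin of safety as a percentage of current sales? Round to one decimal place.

58.3%

Unit CM = price − variable cost = €152.35 − €91.55 = €60.80. Break-even units = €3,124,800 ÷ €60.80 = 51,394.74; break-even revenue = 51,394.74 × €152.35 = €7,829,988.16.
Actual sales revenue = 123,370 × €152.35 = €18,795,419.50.
Margin of safety = (€18,795,419.50 − €7,829,988.16) ÷ €18,795,419.50 = 58.3%.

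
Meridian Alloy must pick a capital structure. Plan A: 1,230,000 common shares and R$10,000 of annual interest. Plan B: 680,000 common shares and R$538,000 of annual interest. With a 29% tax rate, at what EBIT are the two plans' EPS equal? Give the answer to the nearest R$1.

Set EPS_A = EPS_B: (EBIT − R$10,000)(1 − 0.29) ÷ 1,230,000 = (EBIT − R$538,000)(1 − 0.29) ÷ 680,000.
The (1 − t) factor cancels: (EBIT − 10,000) × 680,000 = (EBIT − 538,000) × 1,230,000.
EBIT × (1,230,000 − 680,000) = 538,000 × 1,230,000 − 10,000 × 680,000 = 654,940,000,000, so EBIT = 654,940,000,000 ÷ 550,000 = 1,190,800.00.

R$1,190,800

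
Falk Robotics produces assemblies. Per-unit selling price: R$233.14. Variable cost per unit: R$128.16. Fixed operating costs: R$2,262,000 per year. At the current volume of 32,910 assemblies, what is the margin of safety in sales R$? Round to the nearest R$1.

R$2,649,179

Each unit contributes R$233.14 − R$128.16 = R$104.98. Break-even units = R$2,262,000 ÷ R$104.98 = 21,546.96; break-even revenue = 21,546.96 × R$233.14 = R$5,023,458.56.
Current sales = 32,910 × R$233.14 = R$7,672,637.40.
Margin of safety = R$7,672,637.40 − R$5,023,458.56 = R$2,649,179.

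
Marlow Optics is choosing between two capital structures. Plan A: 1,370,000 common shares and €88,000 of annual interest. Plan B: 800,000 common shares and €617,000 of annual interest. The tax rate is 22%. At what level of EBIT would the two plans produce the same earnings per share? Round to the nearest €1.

€1,359,456

Set EPS_A = EPS_B: (EBIT − €88,000)(1 − 0.22) ÷ 1,370,000 = (EBIT − €617,000)(1 − 0.22) ÷ 800,000.
Cancelling (1 − t) and cross-multiplying: 800,000·(EBIT − 88,000) = 1,370,000·(EBIT − 617,000).
Solving, EBIT = (617,000·1,370,000 − 88,000·800,000) / (1,370,000 − 800,000) = 774,890,000,000 / 570,000 = 1,359,456.14.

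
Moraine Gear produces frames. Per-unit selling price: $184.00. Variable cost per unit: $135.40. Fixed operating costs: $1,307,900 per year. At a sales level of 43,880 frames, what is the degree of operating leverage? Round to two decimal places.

2.59

At 43,880 units, contribution = 43,880 × $48.60 = $2,132,568.00.
Subtracting fixed costs: EBIT = $2,132,568.00 − $1,307,900 = $824,668.00.
Degree of operating leverage = $2,132,568.00 / $824,668.00 = 2.5860.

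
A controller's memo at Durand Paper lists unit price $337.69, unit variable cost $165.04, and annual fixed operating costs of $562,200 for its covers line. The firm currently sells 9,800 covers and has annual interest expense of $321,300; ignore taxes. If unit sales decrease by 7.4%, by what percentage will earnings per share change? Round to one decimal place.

At 9,800 units, contribution = 9,800 × $172.65 = $1,691,970.00.
Operating income = contribution − fixed costs = $1,691,970.00 − $562,200 = $1,129,770.00.
After interest of $321,300.00, pre-tax earnings = $808,470.00.
Degree of combined leverage = contribution ÷ (EBIT − I) = $1,691,970.00 ÷ $808,470.00 = 2.0928.
EPS therefore changes by 2.0928 × (-7.4%) = -15.5%.

-15.5%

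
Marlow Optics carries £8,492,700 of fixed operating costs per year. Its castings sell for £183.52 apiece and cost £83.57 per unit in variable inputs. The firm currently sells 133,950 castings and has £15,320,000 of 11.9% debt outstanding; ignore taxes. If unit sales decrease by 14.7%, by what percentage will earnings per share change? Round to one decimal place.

Total contribution margin = 133,950 × £99.95 = £13,388,302.50.
EBIT = £13,388,302.50 − £8,492,700 = £4,895,602.50.
Interest = £1,823,080.00, so EBIT − I = £3,072,522.50.
DCL = total CM / (EBIT − I) = £13,388,302.50 / £3,072,522.50 = 4.3574.
%ΔEPS = DCL × %ΔSales = 4.3574 × -14.7% = -64.1%.

-64.1%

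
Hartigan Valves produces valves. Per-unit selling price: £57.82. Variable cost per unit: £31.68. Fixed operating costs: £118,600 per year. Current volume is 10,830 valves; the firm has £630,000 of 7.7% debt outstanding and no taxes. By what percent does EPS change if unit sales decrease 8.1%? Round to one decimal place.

Total contribution margin = 10,830 × £26.14 = £283,096.20.
Operating income = contribution − fixed costs = £283,096.20 − £118,600 = £164,496.20.
After interest of £48,510.00, pre-tax earnings = £115,986.20.
Degree of combined leverage = contribution ÷ (EBIT − I) = £283,096.20 ÷ £115,986.20 = 2.4408.
%ΔEPS = DCL × %ΔSales = 2.4408 × -8.1% = -19.8%.

-19.8%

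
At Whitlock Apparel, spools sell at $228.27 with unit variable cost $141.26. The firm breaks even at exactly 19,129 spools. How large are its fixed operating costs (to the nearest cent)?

$1,664,414.29

Contribution margin per unit = $228.27 − $141.26 = $87.01.
Since BE = FC / CM, FC = 19,129 × $87.01 = $1,664,414.29.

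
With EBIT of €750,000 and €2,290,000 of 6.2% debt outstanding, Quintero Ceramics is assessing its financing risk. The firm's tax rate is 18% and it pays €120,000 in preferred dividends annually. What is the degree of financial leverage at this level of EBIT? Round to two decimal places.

1.62

Annual interest charges come to €141,980.00.
Pre-tax preferred-dividend burden = €120,000 ÷ (1 − 0.18) = €146,341.46.
DFL = EBIT ÷ [EBIT − I − D_p/(1−t)] = €750,000 ÷ [€750,000 − €141,980.00 − €146,341.46] = €750,000 ÷ €461,678.54 = 1.6245.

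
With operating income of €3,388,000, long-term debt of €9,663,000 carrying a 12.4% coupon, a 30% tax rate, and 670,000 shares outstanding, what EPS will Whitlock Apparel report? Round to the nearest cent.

Interest = €1,198,212.00, so EBT = €3,388,000 − €1,198,212.00 = €2,189,788.00.
Net income = €2,189,788.00 × (1 − 0.30) = €1,532,851.60.
EPS = €1,532,851.60 ÷ 670,000 = €2.29.

€2.29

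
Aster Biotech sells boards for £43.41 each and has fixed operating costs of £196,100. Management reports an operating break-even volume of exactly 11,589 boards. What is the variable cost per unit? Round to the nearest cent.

At break-even, FC = Q × (P − VC), so P − VC = £196,100 ÷ 11,589 = £16.9212.
Variable cost per unit = £43.41 − £16.9212 = £26.49.

£26.49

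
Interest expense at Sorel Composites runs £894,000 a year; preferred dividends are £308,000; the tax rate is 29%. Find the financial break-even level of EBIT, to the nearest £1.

Preferred dividends are paid after tax, so their pre-tax equivalent is £308,000 ÷ (1 − 0.29) = £433,802.82.
Financial break-even EBIT = interest + D_p ÷ (1 − t) = £894,000 + £433,802.82 = £1,327,802.82.

£1,327,803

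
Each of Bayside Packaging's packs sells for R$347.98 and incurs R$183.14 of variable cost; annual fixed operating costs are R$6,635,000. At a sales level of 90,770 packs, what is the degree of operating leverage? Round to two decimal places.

Total contribution margin = 90,770 × R$164.84 = R$14,962,526.80.
Operating income = contribution − fixed costs = R$14,962,526.80 − R$6,635,000 = R$8,327,526.80.
DOL = contribution ÷ EBIT = R$14,962,526.80 ÷ R$8,327,526.80 = 1.7968.

1.80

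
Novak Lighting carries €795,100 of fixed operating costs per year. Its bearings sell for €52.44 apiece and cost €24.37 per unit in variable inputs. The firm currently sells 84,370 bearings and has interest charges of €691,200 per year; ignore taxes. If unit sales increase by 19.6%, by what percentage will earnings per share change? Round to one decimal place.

Total contribution margin = 84,370 × €28.07 = €2,368,265.90.
Subtracting fixed costs: EBIT = €2,368,265.90 − €795,100 = €1,573,165.90.
After interest of €691,200.00, pre-tax earnings = €881,965.90.
DCL = total CM / (EBIT − I) = €2,368,265.90 / €881,965.90 = 2.6852.
%ΔEPS = DCL × %ΔSales = 2.6852 × +19.6% = +52.6%.

+52.6%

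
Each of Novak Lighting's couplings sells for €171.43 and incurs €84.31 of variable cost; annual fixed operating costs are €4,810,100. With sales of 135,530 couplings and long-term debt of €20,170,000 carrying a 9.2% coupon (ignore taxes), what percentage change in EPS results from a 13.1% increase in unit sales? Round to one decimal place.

+30.1%

Contribution at this volume is 135,530 × €87.12 = €11,807,373.60.
EBIT = €11,807,373.60 − €4,810,100 = €6,997,273.60.
Interest = €1,855,640.00, so EBIT − I = €5,141,633.60.
Degree of combined leverage = contribution ÷ (EBIT − I) = €11,807,373.60 ÷ €5,141,633.60 = 2.2964.
%ΔEPS = DCL × %ΔSales = 2.2964 × +13.1% = +30.1%.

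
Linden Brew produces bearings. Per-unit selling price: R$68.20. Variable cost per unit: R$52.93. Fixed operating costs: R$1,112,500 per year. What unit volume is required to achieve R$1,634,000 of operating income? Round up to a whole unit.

179,863 bearings

Each unit contributes R$68.20 − R$52.93 = R$15.27.
Required volume = (fixed costs + target profit) ÷ CM = (R$1,112,500 + R$1,634,000) ÷ R$15.27 = 179,862.48, so 179,863 bearings.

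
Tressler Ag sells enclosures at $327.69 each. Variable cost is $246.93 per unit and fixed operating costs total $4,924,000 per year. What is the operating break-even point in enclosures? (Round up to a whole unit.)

Contribution margin per unit = $327.69 − $246.93 = $80.76.
Units to break even: $4,924,000 ÷ $80.76 = 60,970.78, rounded up to 60,971.

60,971 enclosures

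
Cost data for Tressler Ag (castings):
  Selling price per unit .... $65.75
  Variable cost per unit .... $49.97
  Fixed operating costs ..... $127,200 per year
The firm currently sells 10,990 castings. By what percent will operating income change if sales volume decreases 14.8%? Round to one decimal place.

-55.5%

Total contribution margin = 10,990 × $15.78 = $173,422.20.
Subtracting fixed costs: EBIT = $173,422.20 − $127,200 = $46,222.20.
Degree of operating leverage = $173,422.20 / $46,222.20 = 3.7519.
Operating income changes by 3.7519 × -14.8% = -55.5%.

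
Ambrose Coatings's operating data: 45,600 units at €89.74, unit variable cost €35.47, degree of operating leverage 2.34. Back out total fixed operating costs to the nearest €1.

€1,417,143

At 45,600 units, contribution = 45,600 × €54.27 = €2,474,712.00.
Since DOL = CM ÷ EBIT, EBIT = €2,474,712.00 ÷ 2.34 = €1,057,569.23.
Fixed costs = CM − EBIT = €2,474,712.00 − €1,057,569.23 = €1,417,143.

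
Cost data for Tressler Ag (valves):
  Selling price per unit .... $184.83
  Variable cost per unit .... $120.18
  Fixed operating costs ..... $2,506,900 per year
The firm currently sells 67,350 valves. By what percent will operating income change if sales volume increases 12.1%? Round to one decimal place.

Total contribution margin = 67,350 × $64.65 = $4,354,177.50.
Operating income = contribution − fixed costs = $4,354,177.50 − $2,506,900 = $1,847,277.50.
So DOL = total CM / EBIT = $4,354,177.50 / $1,847,277.50 = 2.3571.
%ΔEBIT = DOL × %ΔSales = 2.3571 × +12.1% = +28.5%.

+28.5%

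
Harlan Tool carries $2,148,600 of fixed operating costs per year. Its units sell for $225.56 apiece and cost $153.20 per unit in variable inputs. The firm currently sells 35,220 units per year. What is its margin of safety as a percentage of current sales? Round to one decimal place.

Each unit contributes $225.56 − $153.20 = $72.36. Break-even units = $2,148,600 ÷ $72.36 = 29,693.20; break-even revenue = 29,693.20 × $225.56 = $6,697,598.34.
Actual sales revenue = 35,220 × $225.56 = $7,944,223.20.
Margin of safety = ($7,944,223.20 − $6,697,598.34) ÷ $7,944,223.20 = 15.7%.

15.7%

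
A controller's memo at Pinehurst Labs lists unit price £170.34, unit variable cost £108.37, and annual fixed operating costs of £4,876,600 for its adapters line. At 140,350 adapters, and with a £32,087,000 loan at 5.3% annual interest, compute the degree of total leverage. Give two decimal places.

4.10

Contribution at this volume is 140,350 × £61.97 = £8,697,489.50.
Subtracting fixed costs: EBIT = £8,697,489.50 − £4,876,600 = £3,820,889.50. Interest = £1,700,611.00, so EBIT − I = £2,120,278.50.
DCL = contribution ÷ (EBIT − I) = £8,697,489.50 ÷ £2,120,278.50 = 4.1021.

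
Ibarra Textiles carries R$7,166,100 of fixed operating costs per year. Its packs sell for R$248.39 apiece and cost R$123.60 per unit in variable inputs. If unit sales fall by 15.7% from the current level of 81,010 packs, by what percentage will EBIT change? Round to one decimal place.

-53.9%

Total contribution margin = 81,010 × R$124.79 = R$10,109,237.90.
EBIT = R$10,109,237.90 − R$7,166,100 = R$2,943,137.90.
DOL = contribution ÷ EBIT = R$10,109,237.90 ÷ R$2,943,137.90 = 3.4349.
So EBIT moves 3.4349 × (-15.7%) = -53.9%.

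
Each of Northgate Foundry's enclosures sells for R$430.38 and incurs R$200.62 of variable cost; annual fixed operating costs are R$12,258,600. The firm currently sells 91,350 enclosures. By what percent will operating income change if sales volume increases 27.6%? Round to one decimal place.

+66.4%

Contribution at this volume is 91,350 × R$229.76 = R$20,988,576.00.
EBIT = R$20,988,576.00 − R$12,258,600 = R$8,729,976.00.
DOL = contribution ÷ EBIT = R$20,988,576.00 ÷ R$8,729,976.00 = 2.4042.
So EBIT moves 2.4042 × (+27.6%) = +66.4%.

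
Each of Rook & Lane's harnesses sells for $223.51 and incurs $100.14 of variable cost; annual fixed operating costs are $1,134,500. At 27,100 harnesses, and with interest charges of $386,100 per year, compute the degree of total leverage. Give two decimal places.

1.83

Total contribution margin = 27,100 × $123.37 = $3,343,327.00.
Subtracting fixed costs: EBIT = $3,343,327.00 − $1,134,500 = $2,208,827.00. Interest = $386,100.00.
DOL = $3,343,327.00 ÷ $2,208,827.00 = 1.5136; DFL = $2,208,827.00 ÷ $1,822,727.00 = 1.2118.
DCL = DOL × DFL = 1.5136 × 1.2118 = 1.8342.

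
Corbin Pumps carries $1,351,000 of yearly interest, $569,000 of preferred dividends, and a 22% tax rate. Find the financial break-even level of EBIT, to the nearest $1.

Preferred dividends are paid after tax, so their pre-tax equivalent is $569,000 ÷ (1 − 0.22) = $729,487.18.
Financial break-even EBIT = interest + D_p ÷ (1 − t) = $1,351,000 + $729,487.18 = $2,080,487.18.

$2,080,487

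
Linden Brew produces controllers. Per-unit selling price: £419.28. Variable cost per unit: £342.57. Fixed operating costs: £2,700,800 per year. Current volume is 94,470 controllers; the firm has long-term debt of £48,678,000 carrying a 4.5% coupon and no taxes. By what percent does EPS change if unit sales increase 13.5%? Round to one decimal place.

+41.5%

At 94,470 units, contribution = 94,470 × £76.71 = £7,246,793.70.
EBIT = £7,246,793.70 − £2,700,800 = £4,545,993.70.
After interest of £2,190,510.00, pre-tax earnings = £2,355,483.70.
Degree of combined leverage = contribution ÷ (EBIT − I) = £7,246,793.70 ÷ £2,355,483.70 = 3.0766.
%ΔEPS = DCL × %ΔSales = 3.0766 × +13.5% = +41.5%.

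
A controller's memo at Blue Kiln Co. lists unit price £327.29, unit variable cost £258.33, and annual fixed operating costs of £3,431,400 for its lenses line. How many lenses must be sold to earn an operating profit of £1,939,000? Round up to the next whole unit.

77,878 lenses

Each unit contributes £327.29 − £258.33 = £68.96.
Units = (FC + target) / CM = (£3,431,400 + £1,939,000) / £68.96 = 77,877.03, so 77,878 lenses.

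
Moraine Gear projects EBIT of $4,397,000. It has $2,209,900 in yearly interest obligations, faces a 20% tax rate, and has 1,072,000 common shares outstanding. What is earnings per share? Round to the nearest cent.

Interest = $2,209,900.00, so EBT = $4,397,000 − $2,209,900.00 = $2,187,100.00.
Net income = $2,187,100.00 × (1 − 0.20) = $1,749,680.00.
Per share: $1,749,680.00 / 1,072,000 shares = $1.63.

$1.63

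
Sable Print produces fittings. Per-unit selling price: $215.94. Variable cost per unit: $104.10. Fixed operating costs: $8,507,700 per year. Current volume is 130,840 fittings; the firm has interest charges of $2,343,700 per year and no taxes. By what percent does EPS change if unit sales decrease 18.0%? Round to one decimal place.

Contribution at this volume is 130,840 × $111.84 = $14,633,145.60.
EBIT = $14,633,145.60 − $8,507,700 = $6,125,445.60.
Interest = $2,343,700.00, so EBIT − I = $3,781,745.60.
DCL = total CM / (EBIT − I) = $14,633,145.60 / $3,781,745.60 = 3.8694.
%ΔEPS = DCL × %ΔSales = 3.8694 × -18.0% = -69.6%.

-69.6%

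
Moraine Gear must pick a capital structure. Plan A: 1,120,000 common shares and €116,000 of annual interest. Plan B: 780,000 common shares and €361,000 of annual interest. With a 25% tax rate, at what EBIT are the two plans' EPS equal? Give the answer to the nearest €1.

€923,059

At indifference, (EBIT − 116,000)(1 − t)/1,120,000 = (EBIT − 361,000)(1 − t)/780,000.
The (1 − t) factor cancels: (EBIT − 116,000) × 780,000 = (EBIT − 361,000) × 1,120,000.
Solving, EBIT = (361,000·1,120,000 − 116,000·780,000) / (1,120,000 − 780,000) = 313,840,000,000 / 340,000 = 923,058.82.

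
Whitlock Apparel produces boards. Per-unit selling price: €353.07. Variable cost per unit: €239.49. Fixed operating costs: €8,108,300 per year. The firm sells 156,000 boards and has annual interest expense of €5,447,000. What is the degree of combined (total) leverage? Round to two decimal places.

At 156,000 units, contribution = 156,000 × €113.58 = €17,718,480.00.
EBIT = €17,718,480.00 − €8,108,300 = €9,610,180.00. Interest = €5,447,000.00.
DOL = €17,718,480.00 ÷ €9,610,180.00 = 1.8437; DFL = €9,610,180.00 ÷ €4,163,180.00 = 2.3084.
Combined leverage = 1.8437 × 2.3084 = 4.2560.

4.26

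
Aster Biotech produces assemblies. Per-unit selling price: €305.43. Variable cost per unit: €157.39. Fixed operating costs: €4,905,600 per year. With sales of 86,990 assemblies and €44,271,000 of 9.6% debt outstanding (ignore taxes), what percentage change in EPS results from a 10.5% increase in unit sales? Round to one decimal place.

At 86,990 units, contribution = 86,990 × €148.04 = €12,877,999.60.
EBIT = €12,877,999.60 − €4,905,600 = €7,972,399.60.
After interest of €4,250,016.00, pre-tax earnings = €3,722,383.60.
DCL = total CM / (EBIT − I) = €12,877,999.60 / €3,722,383.60 = 3.4596.
EPS therefore changes by 3.4596 × (+10.5%) = +36.3%.

+36.3%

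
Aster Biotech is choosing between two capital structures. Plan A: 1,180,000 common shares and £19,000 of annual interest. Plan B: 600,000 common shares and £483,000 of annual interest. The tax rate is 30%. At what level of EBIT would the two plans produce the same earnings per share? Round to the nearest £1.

At indifference, (EBIT − 19,000)(1 − t)/1,180,000 = (EBIT − 483,000)(1 − t)/600,000.
The (1 − t) factor cancels: (EBIT − 19,000) × 600,000 = (EBIT − 483,000) × 1,180,000.
Solving, EBIT = (483,000·1,180,000 − 19,000·600,000) / (1,180,000 − 600,000) = 558,540,000,000 / 580,000 = 963,000.00.

£963,000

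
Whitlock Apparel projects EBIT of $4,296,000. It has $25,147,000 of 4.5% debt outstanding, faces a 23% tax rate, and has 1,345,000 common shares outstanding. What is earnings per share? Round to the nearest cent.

$1.81

Interest = $1,131,615.00, so EBT = $4,296,000 − $1,131,615.00 = $3,164,385.00.
After tax at 23%: net income = $3,164,385.00 × 0.77 = $2,436,576.45.
EPS = $2,436,576.45 ÷ 1,345,000 = $1.81.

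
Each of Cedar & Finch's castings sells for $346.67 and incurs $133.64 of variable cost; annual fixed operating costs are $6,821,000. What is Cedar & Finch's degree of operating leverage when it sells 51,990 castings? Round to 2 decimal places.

2.60

Contribution at this volume is 51,990 × $213.03 = $11,075,429.70.
Subtracting fixed costs: EBIT = $11,075,429.70 − $6,821,000 = $4,254,429.70.
So DOL = total CM / EBIT = $11,075,429.70 / $4,254,429.70 = 2.6033.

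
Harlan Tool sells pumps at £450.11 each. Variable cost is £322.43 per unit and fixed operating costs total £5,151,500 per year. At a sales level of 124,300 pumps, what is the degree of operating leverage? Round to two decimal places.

1.48

Contribution at this volume is 124,300 × £127.68 = £15,870,624.00.
Subtracting fixed costs: EBIT = £15,870,624.00 − £5,151,500 = £10,719,124.00.
DOL = contribution ÷ EBIT = £15,870,624.00 ÷ £10,719,124.00 = 1.4806.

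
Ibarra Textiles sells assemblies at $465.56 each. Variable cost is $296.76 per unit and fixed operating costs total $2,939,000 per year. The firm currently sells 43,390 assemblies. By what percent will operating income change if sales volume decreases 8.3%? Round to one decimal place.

Total contribution margin = 43,390 × $168.80 = $7,324,232.00.
Subtracting fixed costs: EBIT = $7,324,232.00 − $2,939,000 = $4,385,232.00.
Degree of operating leverage = $7,324,232.00 / $4,385,232.00 = 1.6702.
Operating income changes by 1.6702 × -8.3% = -13.9%.

-13.9%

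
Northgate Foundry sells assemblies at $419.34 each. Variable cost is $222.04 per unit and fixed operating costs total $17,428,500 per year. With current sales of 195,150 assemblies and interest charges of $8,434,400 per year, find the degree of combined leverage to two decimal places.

3.05

Contribution at this volume is 195,150 × $197.30 = $38,503,095.00.
EBIT = $38,503,095.00 − $17,428,500 = $21,074,595.00. Interest = $8,434,400.00.
DOL = $38,503,095.00 ÷ $21,074,595.00 = 1.8270; DFL = $21,074,595.00 ÷ $12,640,195.00 = 1.6673.
DCL = DOL × DFL = 1.8270 × 1.6673 = 3.0462.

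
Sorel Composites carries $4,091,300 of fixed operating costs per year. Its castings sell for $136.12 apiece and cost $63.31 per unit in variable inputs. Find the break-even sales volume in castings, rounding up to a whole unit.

Unit CM = price − variable cost = $136.12 − $63.31 = $72.81.
Break-even Q = $4,091,300 / $72.81 = 56,191.46 → 56,192 castings.

56,192 castings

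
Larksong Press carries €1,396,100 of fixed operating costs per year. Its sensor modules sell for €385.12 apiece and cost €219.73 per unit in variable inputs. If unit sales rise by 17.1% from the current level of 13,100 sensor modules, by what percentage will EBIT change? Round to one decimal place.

+48.1%

At 13,100 units, contribution = 13,100 × €165.39 = €2,166,609.00.
EBIT = €2,166,609.00 − €1,396,100 = €770,509.00.
DOL = contribution ÷ EBIT = €2,166,609.00 ÷ €770,509.00 = 2.8119.
%ΔEBIT = DOL × %ΔSales = 2.8119 × +17.1% = +48.1%.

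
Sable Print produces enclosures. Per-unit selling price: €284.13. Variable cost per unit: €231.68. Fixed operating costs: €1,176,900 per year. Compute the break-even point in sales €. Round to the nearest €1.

€6,375,455

CM per unit = €284.13 − €231.68 = €52.45; CM ratio = €52.45 / €284.13 = 0.1846.
Break-even revenue = fixed costs × price ÷ CM = €1,176,900 × €284.13 ÷ €52.45 = €6,375,455.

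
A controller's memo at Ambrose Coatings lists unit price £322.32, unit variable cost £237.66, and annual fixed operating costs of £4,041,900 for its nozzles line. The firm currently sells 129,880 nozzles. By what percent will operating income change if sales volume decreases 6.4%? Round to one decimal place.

-10.1%

Total contribution margin = 129,880 × £84.66 = £10,995,640.80.
Subtracting fixed costs: EBIT = £10,995,640.80 − £4,041,900 = £6,953,740.80.
Degree of operating leverage = £10,995,640.80 / £6,953,740.80 = 1.5813.
Operating income changes by 1.5813 × -6.4% = -10.1%.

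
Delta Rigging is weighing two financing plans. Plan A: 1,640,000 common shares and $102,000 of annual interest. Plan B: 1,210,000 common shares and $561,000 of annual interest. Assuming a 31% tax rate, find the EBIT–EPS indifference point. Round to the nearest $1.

$1,852,605

Set EPS_A = EPS_B: (EBIT − $102,000)(1 − 0.31) ÷ 1,640,000 = (EBIT − $561,000)(1 − 0.31) ÷ 1,210,000.
The (1 − t) factor cancels: (EBIT − 102,000) × 1,210,000 = (EBIT − 561,000) × 1,640,000.
EBIT × (1,640,000 − 1,210,000) = 561,000 × 1,640,000 − 102,000 × 1,210,000 = 796,620,000,000, so EBIT = 796,620,000,000 ÷ 430,000 = 1,852,604.65.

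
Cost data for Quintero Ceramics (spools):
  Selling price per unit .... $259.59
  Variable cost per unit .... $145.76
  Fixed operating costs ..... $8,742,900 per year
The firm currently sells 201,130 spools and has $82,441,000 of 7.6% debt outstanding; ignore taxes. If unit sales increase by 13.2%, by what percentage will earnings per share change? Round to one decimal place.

At 201,130 units, contribution = 201,130 × $113.83 = $22,894,627.90.
Subtracting fixed costs: EBIT = $22,894,627.90 − $8,742,900 = $14,151,727.90.
Interest = $6,265,516.00, so EBIT − I = $7,886,211.90.
Degree of combined leverage = contribution ÷ (EBIT − I) = $22,894,627.90 ÷ $7,886,211.90 = 2.9031.
%ΔEPS = DCL × %ΔSales = 2.9031 × +13.2% = +38.3%.

+38.3%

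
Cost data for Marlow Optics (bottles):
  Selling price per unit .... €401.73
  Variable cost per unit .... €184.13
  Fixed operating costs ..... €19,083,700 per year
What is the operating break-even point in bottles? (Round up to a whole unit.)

Each unit contributes €401.73 − €184.13 = €217.60.
Units to break even: €19,083,700 ÷ €217.60 = 87,700.83, rounded up to 87,701.

87,701 bottles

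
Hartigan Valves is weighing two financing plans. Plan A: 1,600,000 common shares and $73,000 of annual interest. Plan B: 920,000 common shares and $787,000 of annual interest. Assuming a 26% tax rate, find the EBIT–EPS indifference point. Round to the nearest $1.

$1,753,000

At indifference, (EBIT − 73,000)(1 − t)/1,600,000 = (EBIT − 787,000)(1 − t)/920,000.
The (1 − t) factor cancels: (EBIT − 73,000) × 920,000 = (EBIT − 787,000) × 1,600,000.
EBIT × (1,600,000 − 920,000) = 787,000 × 1,600,000 − 73,000 × 920,000 = 1,192,040,000,000, so EBIT = 1,192,040,000,000 ÷ 680,000 = 1,753,000.00.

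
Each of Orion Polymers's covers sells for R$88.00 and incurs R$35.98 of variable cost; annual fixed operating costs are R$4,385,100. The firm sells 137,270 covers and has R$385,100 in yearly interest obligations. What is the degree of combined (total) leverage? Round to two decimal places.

3.01

Contribution at this volume is 137,270 × R$52.02 = R$7,140,785.40.
Subtracting fixed costs: EBIT = R$7,140,785.40 − R$4,385,100 = R$2,755,685.40. Interest = R$385,100.00, so EBIT − I = R$2,370,585.40.
Degree of total leverage = total CM / (EBIT − interest) = R$7,140,785.40 / R$2,370,585.40 = 3.0122.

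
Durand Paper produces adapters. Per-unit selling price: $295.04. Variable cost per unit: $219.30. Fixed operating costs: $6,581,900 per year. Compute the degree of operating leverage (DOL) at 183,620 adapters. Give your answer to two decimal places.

1.90

Contribution at this volume is 183,620 × $75.74 = $13,907,378.80.
Operating income = contribution − fixed costs = $13,907,378.80 − $6,581,900 = $7,325,478.80.
DOL = contribution ÷ EBIT = $13,907,378.80 ÷ $7,325,478.80 = 1.8985.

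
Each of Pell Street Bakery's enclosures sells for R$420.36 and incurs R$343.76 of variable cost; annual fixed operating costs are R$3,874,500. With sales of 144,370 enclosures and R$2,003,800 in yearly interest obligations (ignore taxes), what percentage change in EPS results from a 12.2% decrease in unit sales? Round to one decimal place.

Total contribution margin = 144,370 × R$76.60 = R$11,058,742.00.
EBIT = R$11,058,742.00 − R$3,874,500 = R$7,184,242.00.
After interest of R$2,003,800.00, pre-tax earnings = R$5,180,442.00.
Degree of combined leverage = contribution ÷ (EBIT − I) = R$11,058,742.00 ÷ R$5,180,442.00 = 2.1347.
%ΔEPS = DCL × %ΔSales = 2.1347 × -12.2% = -26.0%.

-26.0%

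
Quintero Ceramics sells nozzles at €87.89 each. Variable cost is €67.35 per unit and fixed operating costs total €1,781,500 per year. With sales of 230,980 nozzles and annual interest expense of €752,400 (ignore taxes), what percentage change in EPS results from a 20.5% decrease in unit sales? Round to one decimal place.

-44.0%

Total contribution margin = 230,980 × €20.54 = €4,744,329.20.
EBIT = €4,744,329.20 − €1,781,500 = €2,962,829.20.
Interest = €752,400.00, so EBIT − I = €2,210,429.20.
DCL = total CM / (EBIT − I) = €4,744,329.20 / €2,210,429.20 = 2.1463.
EPS therefore changes by 2.1463 × (-20.5%) = -44.0%.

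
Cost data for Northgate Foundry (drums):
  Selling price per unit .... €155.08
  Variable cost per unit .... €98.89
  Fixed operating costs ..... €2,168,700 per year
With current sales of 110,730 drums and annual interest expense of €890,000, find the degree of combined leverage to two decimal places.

1.97

At 110,730 units, contribution = 110,730 × €56.19 = €6,221,918.70.
Subtracting fixed costs: EBIT = €6,221,918.70 − €2,168,700 = €4,053,218.70. Interest = €890,000.00, so EBIT − I = €3,163,218.70.
Degree of total leverage = total CM / (EBIT − interest) = €6,221,918.70 / €3,163,218.70 = 1.9670.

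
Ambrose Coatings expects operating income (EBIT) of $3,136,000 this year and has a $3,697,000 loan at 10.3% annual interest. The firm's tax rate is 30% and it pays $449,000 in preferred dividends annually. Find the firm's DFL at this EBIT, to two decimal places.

1.48

Interest = $380,791.00.
Preferred dividends grossed up pre-tax: $449,000 / (1 − 0.30) = $641,428.57.
DFL = EBIT ÷ [EBIT − I − D_p/(1−t)] = $3,136,000 ÷ [$3,136,000 − $380,791.00 − $641,428.57] = $3,136,000 ÷ $2,113,780.43 = 1.4836.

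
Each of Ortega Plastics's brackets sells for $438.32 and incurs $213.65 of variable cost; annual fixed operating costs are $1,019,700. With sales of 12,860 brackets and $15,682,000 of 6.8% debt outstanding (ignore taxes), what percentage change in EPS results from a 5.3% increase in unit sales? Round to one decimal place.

+19.1%

At 12,860 units, contribution = 12,860 × $224.67 = $2,889,256.20.
EBIT = $2,889,256.20 − $1,019,700 = $1,869,556.20.
Interest = $1,066,376.00, so EBIT − I = $803,180.20.
DCL = total CM / (EBIT − I) = $2,889,256.20 / $803,180.20 = 3.5973.
%ΔEPS = DCL × %ΔSales = 3.5973 × +5.3% = +19.1%.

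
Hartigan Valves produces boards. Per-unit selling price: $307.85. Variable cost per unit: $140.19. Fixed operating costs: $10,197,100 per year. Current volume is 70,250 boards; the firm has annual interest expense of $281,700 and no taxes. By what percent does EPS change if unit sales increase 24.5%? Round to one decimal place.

+222.1%

Total contribution margin = 70,250 × $167.66 = $11,778,115.00.
EBIT = $11,778,115.00 − $10,197,100 = $1,581,015.00.
After interest of $281,700.00, pre-tax earnings = $1,299,315.00.
Degree of combined leverage = contribution ÷ (EBIT − I) = $11,778,115.00 ÷ $1,299,315.00 = 9.0649.
%ΔEPS = DCL × %ΔSales = 9.0649 × +24.5% = +222.1%.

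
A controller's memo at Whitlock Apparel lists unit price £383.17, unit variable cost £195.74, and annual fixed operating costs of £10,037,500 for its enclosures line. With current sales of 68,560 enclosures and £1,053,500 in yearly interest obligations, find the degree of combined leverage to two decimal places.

Total contribution margin = 68,560 × £187.43 = £12,850,200.80.
Subtracting fixed costs: EBIT = £12,850,200.80 − £10,037,500 = £2,812,700.80. Interest = £1,053,500.00, so EBIT − I = £1,759,200.80.
Degree of total leverage = total CM / (EBIT − interest) = £12,850,200.80 / £1,759,200.80 = 7.3046.

7.30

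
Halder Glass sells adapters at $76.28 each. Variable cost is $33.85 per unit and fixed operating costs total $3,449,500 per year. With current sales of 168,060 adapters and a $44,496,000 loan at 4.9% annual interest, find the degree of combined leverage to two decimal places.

Contribution at this volume is 168,060 × $42.43 = $7,130,785.80.
EBIT = $7,130,785.80 − $3,449,500 = $3,681,285.80. Interest = $2,180,304.00.
DOL = $7,130,785.80 ÷ $3,681,285.80 = 1.9370; DFL = $3,681,285.80 ÷ $1,500,981.80 = 2.4526.
Combined leverage = 1.9370 × 2.4526 = 4.7507.

4.75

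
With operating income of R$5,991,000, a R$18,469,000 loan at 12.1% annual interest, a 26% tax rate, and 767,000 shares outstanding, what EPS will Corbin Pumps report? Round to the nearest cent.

Interest = R$2,234,749.00, so EBT = R$5,991,000 − R$2,234,749.00 = R$3,756,251.00.
After tax at 26%: net income = R$3,756,251.00 × 0.74 = R$2,779,625.74.
Per share: R$2,779,625.74 / 767,000 shares = R$3.62.

R$3.62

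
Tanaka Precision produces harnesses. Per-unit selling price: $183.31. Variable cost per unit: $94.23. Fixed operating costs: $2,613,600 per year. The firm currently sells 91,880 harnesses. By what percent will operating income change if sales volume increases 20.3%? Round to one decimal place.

+29.8%

At 91,880 units, contribution = 91,880 × $89.08 = $8,184,670.40.
Operating income = contribution − fixed costs = $8,184,670.40 − $2,613,600 = $5,571,070.40.
So DOL = total CM / EBIT = $8,184,670.40 / $5,571,070.40 = 1.4691.
Operating income changes by 1.4691 × +20.3% = +29.8%.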